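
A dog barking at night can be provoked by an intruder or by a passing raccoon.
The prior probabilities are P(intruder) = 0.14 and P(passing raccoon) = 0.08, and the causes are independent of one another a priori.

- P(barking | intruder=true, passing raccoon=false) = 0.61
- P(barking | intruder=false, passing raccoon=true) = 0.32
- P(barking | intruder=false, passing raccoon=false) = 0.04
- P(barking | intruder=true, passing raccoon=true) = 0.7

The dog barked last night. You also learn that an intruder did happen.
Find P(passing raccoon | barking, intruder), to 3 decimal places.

By total probability over both values of passing raccoon:
  P(barking | intruder) = 0.61·0.92 + 0.7·0.08
        = 0.561200 + 0.056000 = 0.617200
Keeping only the passing raccoon-present terms gives 0.056000, so
  P(passing raccoon | barking, intruder) = 0.056000 / 0.617200 ≈ 0.091

P(passing raccoon | barking, intruder) ≈ 0.091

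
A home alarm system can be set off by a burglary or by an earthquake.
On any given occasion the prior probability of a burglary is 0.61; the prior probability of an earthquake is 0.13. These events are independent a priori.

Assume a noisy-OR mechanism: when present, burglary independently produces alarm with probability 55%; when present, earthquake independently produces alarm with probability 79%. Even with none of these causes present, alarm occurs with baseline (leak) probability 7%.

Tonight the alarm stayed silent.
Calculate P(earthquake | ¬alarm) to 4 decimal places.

Under noisy-OR, P(alarm | causes) = 1 − (1−0.07)·∏(1−qᵢ) over the active causes.
Weight on earthquake=true, given the evidence: 0.009902 + 0.006969 = 0.016871
The normalizing constant is 0.93×0.39×0.87 + 0.1953×0.39×0.13 + 0.4185×0.61×0.87 + 0.087885×0.61×0.13 = 0.554518
P(earthquake | ¬alarm) = 0.016871/0.554518 ≈ 0.0304

P(earthquake | ¬alarm) ≈ 0.0304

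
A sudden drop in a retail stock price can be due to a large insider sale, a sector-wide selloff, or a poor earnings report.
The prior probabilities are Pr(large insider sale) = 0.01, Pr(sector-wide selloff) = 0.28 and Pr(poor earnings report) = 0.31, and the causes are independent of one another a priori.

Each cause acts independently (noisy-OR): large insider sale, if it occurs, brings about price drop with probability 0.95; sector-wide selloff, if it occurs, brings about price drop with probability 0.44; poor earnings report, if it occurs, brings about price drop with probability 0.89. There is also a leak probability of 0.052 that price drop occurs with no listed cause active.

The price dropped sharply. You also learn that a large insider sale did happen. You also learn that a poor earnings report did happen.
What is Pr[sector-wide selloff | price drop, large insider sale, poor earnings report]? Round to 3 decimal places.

Under noisy-OR, P(price drop | causes) = 1 − (1−0.052)·∏(1−qᵢ) over the active causes.
For the numerator, keep only sector-wide selloff=true terms: 0.99708·0.28 = 0.279182
The normalizing constant is 0.994786·0.72 + 0.99708·0.28 = 0.995428
P(sector-wide selloff | price drop, large insider sale, poor earnings report) = 0.279182/0.995428 ≈ 0.280

Pr[sector-wide selloff | price drop, large insider sale, poor earnings report] ≈ 0.280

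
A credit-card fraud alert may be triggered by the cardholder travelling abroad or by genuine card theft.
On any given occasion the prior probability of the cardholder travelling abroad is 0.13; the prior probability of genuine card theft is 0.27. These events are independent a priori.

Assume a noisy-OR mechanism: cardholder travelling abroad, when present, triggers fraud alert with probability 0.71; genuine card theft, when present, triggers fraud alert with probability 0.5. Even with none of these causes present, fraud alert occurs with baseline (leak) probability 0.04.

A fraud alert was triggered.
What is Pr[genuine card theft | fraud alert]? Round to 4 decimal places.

Pr[genuine card theft | fraud alert] ≈ 0.6187

Under noisy-OR, P(fraud alert | causes) = 1 − (1−0.04)·∏(1−qᵢ) over the active causes.
P(fraud alert) = 0.04*0.87*0.73 + 0.52*0.87*0.27 + 0.7216*0.13*0.73 + 0.8608*0.13*0.27 = 0.025404 + 0.122148 + 0.068480 + 0.030214 = 0.246246
Of this, 0.152362 comes from 0.122148 + 0.030214 (the genuine card theft=true cases).
P(genuine card theft | fraud alert) = 0.152362 / 0.246246 ≈ 0.6187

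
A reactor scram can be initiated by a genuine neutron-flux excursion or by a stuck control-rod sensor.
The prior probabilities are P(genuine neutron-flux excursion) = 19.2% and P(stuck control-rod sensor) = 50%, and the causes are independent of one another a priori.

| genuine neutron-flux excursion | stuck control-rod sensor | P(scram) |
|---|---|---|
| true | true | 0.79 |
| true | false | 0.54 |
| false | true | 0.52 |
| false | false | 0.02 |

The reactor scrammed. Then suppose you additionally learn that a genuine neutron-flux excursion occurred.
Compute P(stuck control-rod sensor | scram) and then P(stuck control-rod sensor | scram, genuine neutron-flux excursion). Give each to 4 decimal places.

P(scram) = 0.02×0.808×0.5 + 0.52×0.808×0.5 + 0.54×0.192×0.5 + 0.79×0.192×0.5 = 0.008080 + 0.210080 + 0.051840 + 0.075840 = 0.345840
Restricting to configurations with stuck control-rod sensor present: 0.210080 + 0.075840 = 0.285920.
So P(stuck control-rod sensor | scram) = 0.285920/0.345840 ≈ 0.8267.

With the extra evidence:
By total probability over both values of stuck control-rod sensor:
  P(scram | genuine neutron-flux excursion) = 0.54×0.5 + 0.79×0.5
        = 0.270000 + 0.395000 = 0.665000
Keeping only the stuck control-rod sensor-present terms gives 0.395000, so
  P(stuck control-rod sensor | scram, genuine neutron-flux excursion) = 0.395000 / 0.665000 ≈ 0.5940
— genuine neutron-flux excursion explains away the evidence for stuck control-rod sensor.

P(stuck control-rod sensor | scram) ≈ 0.8267; P(stuck control-rod sensor | scram, genuine neutron-flux excursion) ≈ 0.5940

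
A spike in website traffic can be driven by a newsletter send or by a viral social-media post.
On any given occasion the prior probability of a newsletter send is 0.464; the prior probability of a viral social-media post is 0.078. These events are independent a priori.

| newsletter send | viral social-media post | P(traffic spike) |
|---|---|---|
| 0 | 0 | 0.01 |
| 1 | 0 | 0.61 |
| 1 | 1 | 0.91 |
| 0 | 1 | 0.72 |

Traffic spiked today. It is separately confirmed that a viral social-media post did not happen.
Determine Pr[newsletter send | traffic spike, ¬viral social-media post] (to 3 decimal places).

By total probability over both values of newsletter send:
  P(traffic spike | ¬viral social-media post) = 0.01·0.536 + 0.61·0.464
        = 0.005360 + 0.283040 = 0.288400
The terms with newsletter send present sum to 0.283040, so
  P(newsletter send | traffic spike, ¬viral social-media post) = 0.283040 / 0.288400 ≈ 0.981

Pr[newsletter send | traffic spike, ¬viral social-media post] ≈ 0.981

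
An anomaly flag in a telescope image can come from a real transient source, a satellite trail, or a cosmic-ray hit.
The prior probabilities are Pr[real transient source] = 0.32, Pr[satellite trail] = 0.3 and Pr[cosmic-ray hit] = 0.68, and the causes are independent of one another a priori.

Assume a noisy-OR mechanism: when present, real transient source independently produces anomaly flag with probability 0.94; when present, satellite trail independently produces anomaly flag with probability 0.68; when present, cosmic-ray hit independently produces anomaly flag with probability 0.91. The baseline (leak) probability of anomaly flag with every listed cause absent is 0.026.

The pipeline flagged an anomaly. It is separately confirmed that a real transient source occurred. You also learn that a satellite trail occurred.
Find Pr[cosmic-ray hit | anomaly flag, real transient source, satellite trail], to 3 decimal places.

Under noisy-OR, P(anomaly flag | causes) = 1 − (1−0.026)·∏(1−qᵢ) over the active causes.
Weight on cosmic-ray hit=true, given the evidence: 0.998317×0.68 = 0.678856
The normalizing constant is 0.981299×0.32 + 0.998317×0.68 = 0.992872
P(cosmic-ray hit | anomaly flag, real transient source, satellite trail) = 0.678856/0.992872 ≈ 0.684

Pr[cosmic-ray hit | anomaly flag, real transient source, satellite trail] ≈ 0.684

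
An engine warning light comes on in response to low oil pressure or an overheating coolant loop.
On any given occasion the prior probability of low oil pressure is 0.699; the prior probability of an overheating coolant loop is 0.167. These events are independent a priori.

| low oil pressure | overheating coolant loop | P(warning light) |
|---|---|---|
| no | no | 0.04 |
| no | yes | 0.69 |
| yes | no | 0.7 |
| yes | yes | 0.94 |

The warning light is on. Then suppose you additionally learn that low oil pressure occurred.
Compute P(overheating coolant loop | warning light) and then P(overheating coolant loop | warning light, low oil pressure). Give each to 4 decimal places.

P(overheating coolant loop | warning light) ≈ 0.2569; P(overheating coolant loop | warning light, low oil pressure) ≈ 0.2121

For the numerator, keep only overheating coolant loop=true terms: 0.034684 + 0.109729 = 0.144413
Normalizer over all consistent configurations: 0.04×0.301×0.833 + 0.69×0.301×0.167 + 0.7×0.699×0.833 + 0.94×0.699×0.167 = 0.562029
Posterior = 0.144413 / 0.562029 ≈ 0.2569

Now also conditioning on low oil pressure=true:
By total probability over both values of overheating coolant loop:
  P(warning light | low oil pressure) = 0.7·0.833 + 0.94·0.167
        = 0.583100 + 0.156980 = 0.740080
Keeping only the overheating coolant loop-present terms gives 0.156980, so
  P(overheating coolant loop | warning light, low oil pressure) = 0.156980 / 0.740080 ≈ 0.2121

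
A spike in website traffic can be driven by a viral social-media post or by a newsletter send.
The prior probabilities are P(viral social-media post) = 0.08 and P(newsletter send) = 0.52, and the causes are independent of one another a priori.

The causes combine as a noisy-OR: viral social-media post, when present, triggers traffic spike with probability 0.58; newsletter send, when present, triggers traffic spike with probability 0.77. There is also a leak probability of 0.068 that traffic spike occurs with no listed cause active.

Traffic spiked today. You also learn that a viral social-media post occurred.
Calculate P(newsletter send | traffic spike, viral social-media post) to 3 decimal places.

Under noisy-OR, P(traffic spike | causes) = 1 − (1−0.068)·∏(1−qᵢ) over the active causes.
By total probability over both values of newsletter send:
  P(traffic spike | viral social-media post) = 0.60856·0.48 + 0.909969·0.52
        = 0.292109 + 0.473184 = 0.765293
Configurations with newsletter send contribute 0.473184, so
  P(newsletter send | traffic spike, viral social-media post) = 0.473184 / 0.765293 ≈ 0.618

P(newsletter send | traffic spike, viral social-media post) ≈ 0.618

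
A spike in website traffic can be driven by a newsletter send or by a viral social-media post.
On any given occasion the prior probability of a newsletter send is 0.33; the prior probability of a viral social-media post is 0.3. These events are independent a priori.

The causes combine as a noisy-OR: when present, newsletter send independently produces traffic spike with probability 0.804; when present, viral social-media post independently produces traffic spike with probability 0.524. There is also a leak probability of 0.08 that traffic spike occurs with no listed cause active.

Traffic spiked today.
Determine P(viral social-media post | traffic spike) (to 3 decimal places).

Under noisy-OR, P(traffic spike | causes) = 1 − (1−0.08)·∏(1−qᵢ) over the active causes.
P(traffic spike) = 0.08×0.67×0.7 + 0.56208×0.67×0.3 + 0.81968×0.33×0.7 + 0.914168×0.33×0.3 = 0.037520 + 0.112978 + 0.189346 + 0.090503 = 0.430347
Of this, 0.203481 comes from 0.112978 + 0.090503 (the viral social-media post=true cases).
Hence the posterior is 0.203481/0.430347 ≈ 0.473.

P(viral social-media post | traffic spike) ≈ 0.473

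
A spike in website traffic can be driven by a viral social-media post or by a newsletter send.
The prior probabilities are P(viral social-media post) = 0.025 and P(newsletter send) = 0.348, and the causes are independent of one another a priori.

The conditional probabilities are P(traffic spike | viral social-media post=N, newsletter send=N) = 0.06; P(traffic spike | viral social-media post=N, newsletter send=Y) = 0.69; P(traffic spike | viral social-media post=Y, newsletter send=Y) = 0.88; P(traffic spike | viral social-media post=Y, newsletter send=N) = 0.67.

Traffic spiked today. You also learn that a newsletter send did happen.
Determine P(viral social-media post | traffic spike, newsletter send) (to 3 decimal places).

Enumerate both values of viral social-media post and weight by the priors:
  P(traffic spike | newsletter send) = 0.69·0.975 + 0.88·0.025
        = 0.672750 + 0.022000 = 0.694750
Keeping only the viral social-media post-present terms gives 0.022000, so
  P(viral social-media post | traffic spike, newsletter send) = 0.022000 / 0.694750 ≈ 0.032

P(viral social-media post | traffic spike, newsletter send) ≈ 0.032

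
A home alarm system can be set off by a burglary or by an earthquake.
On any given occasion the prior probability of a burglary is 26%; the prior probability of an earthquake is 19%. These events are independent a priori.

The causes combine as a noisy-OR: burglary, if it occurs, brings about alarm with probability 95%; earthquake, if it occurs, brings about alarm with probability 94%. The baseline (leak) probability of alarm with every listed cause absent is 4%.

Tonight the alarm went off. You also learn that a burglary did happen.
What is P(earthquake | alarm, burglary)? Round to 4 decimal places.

P(earthquake | alarm, burglary) ≈ 0.1972

Under noisy-OR, P(alarm | causes) = 1 − (1−0.04)·∏(1−qᵢ) over the active causes.
Sum P(alarm|·) weighted by the priors over both values of earthquake:
  P(alarm | burglary) = 0.952·0.81 + 0.99712·0.19
        = 0.771120 + 0.189453 = 0.960573
Keeping only the earthquake-present terms gives 0.189453, so
  P(earthquake | alarm, burglary) = 0.189453 / 0.960573 ≈ 0.1972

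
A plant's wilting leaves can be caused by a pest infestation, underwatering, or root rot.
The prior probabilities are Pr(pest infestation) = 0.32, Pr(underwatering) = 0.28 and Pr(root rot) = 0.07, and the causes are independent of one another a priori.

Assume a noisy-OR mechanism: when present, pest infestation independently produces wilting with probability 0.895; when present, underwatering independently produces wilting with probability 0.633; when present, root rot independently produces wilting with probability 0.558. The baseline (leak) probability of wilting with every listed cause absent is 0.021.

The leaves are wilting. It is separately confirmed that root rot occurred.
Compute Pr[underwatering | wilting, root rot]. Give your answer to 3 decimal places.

Under noisy-OR, P(wilting | causes) = 1 − (1−0.021)·∏(1−qᵢ) over the active causes.
For the numerator, keep only underwatering=true terms: 0.160163 + 0.088106 = 0.248269
Normalizer over all consistent configurations: 0.567282·0.68·0.72 + 0.841192·0.68·0.28 + 0.954565·0.32·0.72 + 0.983325·0.32·0.28 = 0.745942
Posterior = 0.248269 / 0.745942 ≈ 0.333

Pr[underwatering | wilting, root rot] ≈ 0.333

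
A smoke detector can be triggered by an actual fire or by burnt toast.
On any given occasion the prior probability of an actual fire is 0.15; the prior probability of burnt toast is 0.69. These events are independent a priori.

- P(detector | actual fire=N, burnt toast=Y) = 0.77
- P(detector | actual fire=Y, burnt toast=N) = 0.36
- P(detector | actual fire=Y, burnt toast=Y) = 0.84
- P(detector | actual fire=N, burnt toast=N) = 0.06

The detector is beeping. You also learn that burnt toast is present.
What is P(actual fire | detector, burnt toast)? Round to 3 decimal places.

P(actual fire | detector, burnt toast) ≈ 0.161

By total probability over both values of actual fire:
  P(detector | burnt toast) = 0.77·0.85 + 0.84·0.15
        = 0.654500 + 0.126000 = 0.780500
Keeping only the actual fire-present terms gives 0.126000, so
  P(actual fire | detector, burnt toast) = 0.126000 / 0.780500 ≈ 0.161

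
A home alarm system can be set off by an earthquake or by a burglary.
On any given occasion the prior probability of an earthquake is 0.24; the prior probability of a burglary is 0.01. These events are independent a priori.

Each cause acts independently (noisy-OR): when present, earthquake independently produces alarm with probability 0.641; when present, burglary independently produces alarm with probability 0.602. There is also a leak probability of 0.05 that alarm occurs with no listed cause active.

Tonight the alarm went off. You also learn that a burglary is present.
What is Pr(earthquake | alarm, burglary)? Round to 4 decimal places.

Pr(earthquake | alarm, burglary) ≈ 0.3050

Under noisy-OR, P(alarm | causes) = 1 − (1−0.05)·∏(1−qᵢ) over the active causes.
Enumerate both values of earthquake and weight by the priors:
  P(alarm | burglary) = 0.6219·0.76 + 0.864262·0.24
        = 0.472644 + 0.207423 = 0.680067
Keeping only the earthquake-present terms gives 0.207423, so
  P(earthquake | alarm, burglary) = 0.207423 / 0.680067 ≈ 0.3050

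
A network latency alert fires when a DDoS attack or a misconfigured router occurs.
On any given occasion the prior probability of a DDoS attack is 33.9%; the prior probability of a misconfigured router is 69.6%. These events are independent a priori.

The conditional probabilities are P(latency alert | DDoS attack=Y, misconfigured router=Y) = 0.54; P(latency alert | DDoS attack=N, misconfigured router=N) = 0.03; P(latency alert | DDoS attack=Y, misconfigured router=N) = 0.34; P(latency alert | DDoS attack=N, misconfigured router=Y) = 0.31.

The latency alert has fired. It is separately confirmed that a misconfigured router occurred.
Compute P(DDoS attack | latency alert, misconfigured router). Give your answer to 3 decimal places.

P(DDoS attack | latency alert, misconfigured router) ≈ 0.472

Sum P(latency alert|·) weighted by the priors over both values of DDoS attack:
  P(latency alert | misconfigured router) = 0.31*0.661 + 0.54*0.339
        = 0.204910 + 0.183060 = 0.387970
Configurations with DDoS attack contribute 0.183060, so
  P(DDoS attack | latency alert, misconfigured router) = 0.183060 / 0.387970 ≈ 0.472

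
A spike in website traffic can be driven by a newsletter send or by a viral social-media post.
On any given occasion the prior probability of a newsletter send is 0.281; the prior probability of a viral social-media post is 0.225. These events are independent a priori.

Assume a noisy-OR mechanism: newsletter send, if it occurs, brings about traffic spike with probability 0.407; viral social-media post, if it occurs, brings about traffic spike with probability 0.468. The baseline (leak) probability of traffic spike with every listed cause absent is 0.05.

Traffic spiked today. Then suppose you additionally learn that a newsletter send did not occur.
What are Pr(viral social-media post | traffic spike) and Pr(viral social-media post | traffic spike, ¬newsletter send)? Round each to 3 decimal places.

Pr(viral social-media post | traffic spike) ≈ 0.503; Pr(viral social-media post | traffic spike, ¬newsletter send) ≈ 0.742

Under noisy-OR, P(traffic spike | causes) = 1 − (1−0.05)·∏(1−qᵢ) over the active causes.
By total probability over the 4 (newsletter send, viral social-media post) configurations:
  P(traffic spike) = 0.05×0.719×0.775 + 0.4946×0.719×0.225 + 0.43665×0.281×0.775 + 0.700298×0.281×0.225
        = 0.027861 + 0.080014 + 0.095091 + 0.044276 = 0.247242
Keeping only the viral social-media post-present terms gives 0.124290, so
  P(viral social-media post | traffic spike) = 0.124290 / 0.247242 ≈ 0.503

Now also conditioning on newsletter send≠true:
By total probability over both values of viral social-media post:
  P(traffic spike | ¬newsletter send) = 0.05·0.775 + 0.4946·0.225
        = 0.038750 + 0.111285 = 0.150035
The terms with viral social-media post present sum to 0.111285, so
  P(viral social-media post | traffic spike, ¬newsletter send) = 0.111285 / 0.150035 ≈ 0.742
With newsletter send excluded, viral social-media post must carry more of the explanatory weight for the traffic spike.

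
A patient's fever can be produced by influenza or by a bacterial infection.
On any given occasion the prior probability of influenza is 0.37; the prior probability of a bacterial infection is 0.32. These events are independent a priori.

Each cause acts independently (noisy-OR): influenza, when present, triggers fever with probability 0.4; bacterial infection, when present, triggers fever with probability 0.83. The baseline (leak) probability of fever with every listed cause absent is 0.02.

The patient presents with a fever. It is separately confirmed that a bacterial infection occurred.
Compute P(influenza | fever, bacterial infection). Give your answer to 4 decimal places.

P(influenza | fever, bacterial infection) ≈ 0.3881

Under noisy-OR, P(fever | causes) = 1 − (1−0.02)·∏(1−qᵢ) over the active causes.
Sum P(fever|·) weighted by the priors over both values of influenza:
  P(fever | bacterial infection) = 0.8334*0.63 + 0.90004*0.37
        = 0.525042 + 0.333015 = 0.858057
Configurations with influenza contribute 0.333015, so
  P(influenza | fever, bacterial infection) = 0.333015 / 0.858057 ≈ 0.3881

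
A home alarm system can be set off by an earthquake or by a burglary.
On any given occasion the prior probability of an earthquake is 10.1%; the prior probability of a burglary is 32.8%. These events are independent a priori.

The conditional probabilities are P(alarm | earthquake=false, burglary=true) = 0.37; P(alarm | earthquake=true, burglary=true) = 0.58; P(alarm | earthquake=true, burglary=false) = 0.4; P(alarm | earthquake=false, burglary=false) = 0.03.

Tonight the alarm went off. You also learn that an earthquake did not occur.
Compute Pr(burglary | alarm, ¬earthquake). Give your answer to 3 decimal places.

P(alarm | ¬earthquake) = 0.03*0.672 + 0.37*0.328 = 0.020160 + 0.121360 = 0.141520
Of this, 0.121360 comes from 0.37*0.328 (the burglary=true cases).
So P(burglary | alarm, ¬earthquake) = 0.121360/0.141520 ≈ 0.858.

Pr(burglary | alarm, ¬earthquake) ≈ 0.858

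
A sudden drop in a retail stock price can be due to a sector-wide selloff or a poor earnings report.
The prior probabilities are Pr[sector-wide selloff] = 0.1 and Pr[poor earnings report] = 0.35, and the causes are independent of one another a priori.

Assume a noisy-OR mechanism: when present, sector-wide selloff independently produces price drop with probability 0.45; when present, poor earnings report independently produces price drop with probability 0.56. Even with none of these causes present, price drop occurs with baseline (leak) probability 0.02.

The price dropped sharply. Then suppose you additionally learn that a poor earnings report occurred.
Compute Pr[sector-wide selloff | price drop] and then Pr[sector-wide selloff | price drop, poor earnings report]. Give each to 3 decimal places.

Pr[sector-wide selloff | price drop] ≈ 0.229; Pr[sector-wide selloff | price drop, poor earnings report] ≈ 0.130

Under noisy-OR, P(price drop | causes) = 1 − (1−0.02)·∏(1−qᵢ) over the active causes.
Weight on sector-wide selloff=true, given the evidence: 0.029965 + 0.026699 = 0.056664
Normalizer over all consistent configurations: 0.02×0.9×0.65 + 0.5688×0.9×0.35 + 0.461×0.1×0.65 + 0.76284×0.1×0.35 = 0.247536
Posterior = 0.056664 / 0.247536 ≈ 0.229

Now also conditioning on poor earnings report=true:
Weight on sector-wide selloff=true, given the evidence: 0.76284×0.1 = 0.076284
The normalizing constant is 0.5688×0.9 + 0.76284×0.1 = 0.588204
P(sector-wide selloff | price drop, poor earnings report) = 0.076284/0.588204 ≈ 0.130
The drop from 0.229 to 0.130 is the explaining-away (discounting) effect.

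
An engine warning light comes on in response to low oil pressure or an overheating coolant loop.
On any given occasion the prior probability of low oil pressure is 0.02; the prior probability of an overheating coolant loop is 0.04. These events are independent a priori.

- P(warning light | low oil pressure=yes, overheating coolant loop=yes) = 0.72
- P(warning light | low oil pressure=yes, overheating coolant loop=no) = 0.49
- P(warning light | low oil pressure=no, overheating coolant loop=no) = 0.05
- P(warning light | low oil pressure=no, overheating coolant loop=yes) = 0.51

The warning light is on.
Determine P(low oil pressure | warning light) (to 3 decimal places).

P(low oil pressure | warning light) ≈ 0.130

Weight on low oil pressure=true, given the evidence: 0.009408 + 0.000576 = 0.009984
Denominator P(warning light): 0.05×0.98×0.96 + 0.51×0.98×0.04 + 0.49×0.02×0.96 + 0.72×0.02×0.04 = 0.077016
P(low oil pressure | warning light) = 0.009984/0.077016 ≈ 0.130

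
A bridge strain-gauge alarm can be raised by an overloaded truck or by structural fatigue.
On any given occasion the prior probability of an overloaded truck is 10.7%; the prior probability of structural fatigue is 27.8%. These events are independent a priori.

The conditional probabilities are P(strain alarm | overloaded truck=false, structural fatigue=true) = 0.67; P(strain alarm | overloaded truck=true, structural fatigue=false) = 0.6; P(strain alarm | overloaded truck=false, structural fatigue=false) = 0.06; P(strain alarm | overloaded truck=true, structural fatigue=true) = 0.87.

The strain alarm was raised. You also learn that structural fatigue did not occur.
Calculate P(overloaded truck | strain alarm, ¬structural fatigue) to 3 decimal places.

P(overloaded truck | strain alarm, ¬structural fatigue) ≈ 0.545

By total probability over both values of overloaded truck:
  P(strain alarm | ¬structural fatigue) = 0.06×0.893 + 0.6×0.107
        = 0.053580 + 0.064200 = 0.117780
Configurations with overloaded truck contribute 0.064200, so
  P(overloaded truck | strain alarm, ¬structural fatigue) = 0.064200 / 0.117780 ≈ 0.545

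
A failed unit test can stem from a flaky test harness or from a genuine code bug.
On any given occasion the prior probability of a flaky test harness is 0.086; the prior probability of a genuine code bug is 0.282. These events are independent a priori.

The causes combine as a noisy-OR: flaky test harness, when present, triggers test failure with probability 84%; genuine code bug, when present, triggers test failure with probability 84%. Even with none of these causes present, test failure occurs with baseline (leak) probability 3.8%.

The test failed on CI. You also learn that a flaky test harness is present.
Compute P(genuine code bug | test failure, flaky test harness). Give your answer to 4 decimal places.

Under noisy-OR, P(test failure | causes) = 1 − (1−0.038)·∏(1−qᵢ) over the active causes.
Sum P(test failure|·) weighted by the priors over both values of genuine code bug:
  P(test failure | flaky test harness) = 0.84608×0.718 + 0.975373×0.282
        = 0.607485 + 0.275055 = 0.882540
Configurations with genuine code bug contribute 0.275055, so
  P(genuine code bug | test failure, flaky test harness) = 0.275055 / 0.882540 ≈ 0.3117

P(genuine code bug | test failure, flaky test harness) ≈ 0.3117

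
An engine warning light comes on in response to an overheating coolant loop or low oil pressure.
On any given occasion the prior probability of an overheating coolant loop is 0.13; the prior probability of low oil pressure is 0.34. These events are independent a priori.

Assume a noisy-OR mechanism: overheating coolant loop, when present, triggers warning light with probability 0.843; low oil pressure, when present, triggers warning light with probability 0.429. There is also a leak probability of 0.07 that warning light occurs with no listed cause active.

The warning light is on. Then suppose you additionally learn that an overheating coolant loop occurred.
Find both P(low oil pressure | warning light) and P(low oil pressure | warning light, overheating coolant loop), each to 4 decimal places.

P(low oil pressure | warning light) ≈ 0.6123; P(low oil pressure | warning light, overheating coolant loop) ≈ 0.3561

Under noisy-OR, P(warning light | causes) = 1 − (1−0.07)·∏(1−qᵢ) over the active causes.
Weight on low oil pressure=true, given the evidence: 0.138721 + 0.040515 = 0.179236
Normalizer over all consistent configurations: 0.07·0.87·0.66 + 0.46897·0.87·0.34 + 0.85399·0.13·0.66 + 0.916628·0.13·0.34 = 0.292702
Posterior = 0.179236 / 0.292702 ≈ 0.6123

With the extra evidence:
By total probability over both values of low oil pressure:
  P(warning light | overheating coolant loop) = 0.85399*0.66 + 0.916628*0.34
        = 0.563633 + 0.311654 = 0.875287
Keeping only the low oil pressure-present terms gives 0.311654, so
  P(low oil pressure | warning light, overheating coolant loop) = 0.311654 / 0.875287 ≈ 0.3561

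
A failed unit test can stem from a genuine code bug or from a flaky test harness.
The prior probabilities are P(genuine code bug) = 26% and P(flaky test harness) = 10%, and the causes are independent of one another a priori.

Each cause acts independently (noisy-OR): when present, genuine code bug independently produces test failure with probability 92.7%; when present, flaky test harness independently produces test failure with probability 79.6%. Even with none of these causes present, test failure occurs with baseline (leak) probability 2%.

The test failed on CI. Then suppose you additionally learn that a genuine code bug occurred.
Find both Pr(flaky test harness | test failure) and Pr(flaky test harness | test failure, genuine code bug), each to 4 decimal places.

Pr(flaky test harness | test failure) ≈ 0.2689; Pr(flaky test harness | test failure, genuine code bug) ≈ 0.1055

Under noisy-OR, P(test failure | causes) = 1 − (1−0.02)·∏(1−qᵢ) over the active causes.
P(test failure) = 0.02·0.74·0.9 + 0.80008·0.74·0.1 + 0.92846·0.26·0.9 + 0.985406·0.26·0.1 = 0.013320 + 0.059206 + 0.217260 + 0.025621 = 0.315407
Of this, 0.084827 comes from 0.059206 + 0.025621 (the flaky test harness=true cases).
Hence the posterior is 0.084827/0.315407 ≈ 0.2689.

Now condition on the additional information:
Sum P(test failure|·) weighted by the priors over both values of flaky test harness:
  P(test failure | genuine code bug) = 0.92846·0.9 + 0.985406·0.1
        = 0.835614 + 0.098541 = 0.934155
Configurations with flaky test harness contribute 0.098541, so
  P(flaky test harness | test failure, genuine code bug) = 0.098541 / 0.934155 ≈ 0.1055
— genuine code bug explains away the evidence for flaky test harness.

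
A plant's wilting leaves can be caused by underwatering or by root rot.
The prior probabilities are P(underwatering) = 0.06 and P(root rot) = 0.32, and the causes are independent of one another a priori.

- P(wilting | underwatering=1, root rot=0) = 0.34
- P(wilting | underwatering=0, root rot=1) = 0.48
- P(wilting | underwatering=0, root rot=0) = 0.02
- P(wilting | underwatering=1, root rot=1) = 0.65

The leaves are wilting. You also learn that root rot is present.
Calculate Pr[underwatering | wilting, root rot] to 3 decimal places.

Pr[underwatering | wilting, root rot] ≈ 0.080

By total probability over both values of underwatering:
  P(wilting | root rot) = 0.48·0.94 + 0.65·0.06
        = 0.451200 + 0.039000 = 0.490200
Configurations with underwatering contribute 0.039000, so
  P(underwatering | wilting, root rot) = 0.039000 / 0.490200 ≈ 0.080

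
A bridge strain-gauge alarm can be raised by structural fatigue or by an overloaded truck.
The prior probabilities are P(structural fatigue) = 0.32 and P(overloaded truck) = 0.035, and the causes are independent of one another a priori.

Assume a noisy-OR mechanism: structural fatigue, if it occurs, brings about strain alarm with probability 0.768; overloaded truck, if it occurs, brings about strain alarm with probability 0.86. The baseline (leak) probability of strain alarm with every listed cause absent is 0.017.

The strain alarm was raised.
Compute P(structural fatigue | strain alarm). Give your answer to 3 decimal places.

Under noisy-OR, P(strain alarm | causes) = 1 − (1−0.017)·∏(1−qᵢ) over the active causes.
For the numerator, keep only structural fatigue=true terms: 0.238376 + 0.010842 = 0.249218
Normalizer over all consistent configurations: 0.017·0.68·0.965 + 0.86238·0.68·0.035 + 0.771944·0.32·0.965 + 0.968072·0.32·0.035 = 0.280898
Posterior = 0.249218 / 0.280898 ≈ 0.887

P(structural fatigue | strain alarm) ≈ 0.887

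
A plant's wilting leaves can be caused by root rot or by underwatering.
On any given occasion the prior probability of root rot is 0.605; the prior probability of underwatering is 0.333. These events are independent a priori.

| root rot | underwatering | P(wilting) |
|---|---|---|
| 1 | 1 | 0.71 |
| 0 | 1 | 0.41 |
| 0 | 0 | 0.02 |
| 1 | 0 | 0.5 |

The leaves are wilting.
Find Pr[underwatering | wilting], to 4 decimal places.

Pr[underwatering | wilting] ≈ 0.4875

P(wilting) = 0.02×0.395×0.667 + 0.41×0.395×0.333 + 0.5×0.605×0.667 + 0.71×0.605×0.333 = 0.005269 + 0.053929 + 0.201768 + 0.143040 = 0.404006
Of this, 0.196969 comes from 0.053929 + 0.143040 (the underwatering=true cases).
P(underwatering | wilting) = 0.196969 / 0.404006 ≈ 0.4875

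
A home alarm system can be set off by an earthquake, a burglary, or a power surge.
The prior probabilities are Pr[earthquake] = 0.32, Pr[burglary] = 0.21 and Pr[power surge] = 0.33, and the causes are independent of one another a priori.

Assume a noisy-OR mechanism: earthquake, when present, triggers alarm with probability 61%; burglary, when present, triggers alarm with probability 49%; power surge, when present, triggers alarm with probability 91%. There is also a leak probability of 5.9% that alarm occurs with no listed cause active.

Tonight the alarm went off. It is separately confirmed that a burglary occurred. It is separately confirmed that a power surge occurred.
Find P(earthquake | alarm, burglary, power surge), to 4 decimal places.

P(earthquake | alarm, burglary, power surge) ≈ 0.3259

Under noisy-OR, P(alarm | causes) = 1 − (1−0.059)·∏(1−qᵢ) over the active causes.
Sum P(alarm|·) weighted by the priors over both values of earthquake:
  P(alarm | burglary, power surge) = 0.956808*0.68 + 0.983155*0.32
        = 0.650629 + 0.314610 = 0.965239
Configurations with earthquake contribute 0.314610, so
  P(earthquake | alarm, burglary, power surge) = 0.314610 / 0.965239 ≈ 0.3259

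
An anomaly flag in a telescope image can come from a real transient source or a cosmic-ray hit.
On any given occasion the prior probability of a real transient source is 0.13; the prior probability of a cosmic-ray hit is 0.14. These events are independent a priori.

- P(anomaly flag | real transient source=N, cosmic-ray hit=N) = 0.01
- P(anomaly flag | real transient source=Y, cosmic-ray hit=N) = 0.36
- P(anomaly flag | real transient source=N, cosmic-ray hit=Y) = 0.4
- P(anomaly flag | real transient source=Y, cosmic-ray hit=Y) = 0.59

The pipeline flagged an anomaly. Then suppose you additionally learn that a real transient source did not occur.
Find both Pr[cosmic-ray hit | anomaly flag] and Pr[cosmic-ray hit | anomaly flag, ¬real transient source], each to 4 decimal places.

Pr[cosmic-ray hit | anomaly flag] ≈ 0.5547; Pr[cosmic-ray hit | anomaly flag, ¬real transient source] ≈ 0.8669

Enumerate the 4 (real transient source, cosmic-ray hit) configurations and weight by the priors:
  P(anomaly flag) = 0.01*0.87*0.86 + 0.4*0.87*0.14 + 0.36*0.13*0.86 + 0.59*0.13*0.14
        = 0.007482 + 0.048720 + 0.040248 + 0.010738 = 0.107188
The terms with cosmic-ray hit present sum to 0.059458, so
  P(cosmic-ray hit | anomaly flag) = 0.059458 / 0.107188 ≈ 0.5547

With the extra evidence:
P(anomaly flag | ¬real transient source) = 0.01*0.86 + 0.4*0.14 = 0.008600 + 0.056000 = 0.064600
Restricting to configurations with cosmic-ray hit present: 0.4*0.14 = 0.056000.
So P(cosmic-ray hit | anomaly flag, ¬real transient source) = 0.056000/0.064600 ≈ 0.8669.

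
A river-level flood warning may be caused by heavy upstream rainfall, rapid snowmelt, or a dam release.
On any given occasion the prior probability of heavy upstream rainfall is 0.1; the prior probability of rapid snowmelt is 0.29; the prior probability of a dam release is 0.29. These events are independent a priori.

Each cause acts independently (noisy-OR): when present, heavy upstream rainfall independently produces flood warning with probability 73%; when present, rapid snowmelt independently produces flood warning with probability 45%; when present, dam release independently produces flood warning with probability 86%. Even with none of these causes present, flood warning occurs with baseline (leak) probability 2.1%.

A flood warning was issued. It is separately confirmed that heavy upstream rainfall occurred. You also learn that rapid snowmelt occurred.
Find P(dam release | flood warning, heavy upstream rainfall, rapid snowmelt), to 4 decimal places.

Under noisy-OR, P(flood warning | causes) = 1 − (1−0.021)·∏(1−qᵢ) over the active causes.
For the numerator, keep only dam release=true terms: 0.979647·0.29 = 0.284098
Denominator P(flood warning | heavy upstream rainfall, rapid snowmelt): 0.854618·0.71 + 0.979647·0.29 = 0.890877
P(dam release | flood warning, heavy upstream rainfall, rapid snowmelt) = 0.284098/0.890877 ≈ 0.3189

P(dam release | flood warning, heavy upstream rainfall, rapid snowmelt) ≈ 0.3189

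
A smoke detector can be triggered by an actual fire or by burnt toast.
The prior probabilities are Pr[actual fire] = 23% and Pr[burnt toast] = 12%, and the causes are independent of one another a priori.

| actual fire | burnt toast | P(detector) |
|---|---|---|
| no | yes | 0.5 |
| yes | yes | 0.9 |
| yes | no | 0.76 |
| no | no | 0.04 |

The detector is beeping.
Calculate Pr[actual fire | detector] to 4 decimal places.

Pr[actual fire | detector] ≈ 0.7091

Numerator (weight on configurations with actual fire): 0.153824 + 0.024840 = 0.178664
The normalizing constant is 0.04·0.77·0.88 + 0.5·0.77·0.12 + 0.76·0.23·0.88 + 0.9·0.23·0.12 = 0.251968
P(actual fire | detector) = 0.178664/0.251968 ≈ 0.7091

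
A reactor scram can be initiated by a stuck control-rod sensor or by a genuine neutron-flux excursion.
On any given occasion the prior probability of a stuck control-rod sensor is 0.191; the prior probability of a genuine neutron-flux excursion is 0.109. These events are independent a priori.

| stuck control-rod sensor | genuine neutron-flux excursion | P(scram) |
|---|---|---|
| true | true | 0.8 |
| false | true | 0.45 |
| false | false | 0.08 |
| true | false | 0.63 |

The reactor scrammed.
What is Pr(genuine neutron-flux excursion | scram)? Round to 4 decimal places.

By total probability over the 4 (stuck control-rod sensor, genuine neutron-flux excursion) configurations:
  P(scram) = 0.08×0.809×0.891 + 0.45×0.809×0.109 + 0.63×0.191×0.891 + 0.8×0.191×0.109
        = 0.057666 + 0.039681 + 0.107214 + 0.016655 = 0.221216
Keeping only the genuine neutron-flux excursion-present terms gives 0.056336, so
  P(genuine neutron-flux excursion | scram) = 0.056336 / 0.221216 ≈ 0.2547

Pr(genuine neutron-flux excursion | scram) ≈ 0.2547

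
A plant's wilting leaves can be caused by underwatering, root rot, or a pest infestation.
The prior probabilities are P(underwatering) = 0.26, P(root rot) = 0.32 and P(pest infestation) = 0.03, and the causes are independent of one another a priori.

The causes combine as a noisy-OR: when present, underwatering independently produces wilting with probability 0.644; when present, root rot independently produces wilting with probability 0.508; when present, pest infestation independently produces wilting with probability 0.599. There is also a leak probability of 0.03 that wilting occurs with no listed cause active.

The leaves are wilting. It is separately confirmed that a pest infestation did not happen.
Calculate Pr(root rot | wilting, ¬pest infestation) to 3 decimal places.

Under noisy-OR, P(wilting | causes) = 1 − (1−0.03)·∏(1−qᵢ) over the active causes.
For the numerator, keep only root rot=true terms: 0.123790 + 0.069065 = 0.192855
Denominator P(wilting | ¬pest infestation): 0.03×0.74×0.68 + 0.52276×0.74×0.32 + 0.65468×0.26×0.68 + 0.830103×0.26×0.32 = 0.323698
Posterior = 0.192855 / 0.323698 ≈ 0.596

Pr(root rot | wilting, ¬pest infestation) ≈ 0.596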